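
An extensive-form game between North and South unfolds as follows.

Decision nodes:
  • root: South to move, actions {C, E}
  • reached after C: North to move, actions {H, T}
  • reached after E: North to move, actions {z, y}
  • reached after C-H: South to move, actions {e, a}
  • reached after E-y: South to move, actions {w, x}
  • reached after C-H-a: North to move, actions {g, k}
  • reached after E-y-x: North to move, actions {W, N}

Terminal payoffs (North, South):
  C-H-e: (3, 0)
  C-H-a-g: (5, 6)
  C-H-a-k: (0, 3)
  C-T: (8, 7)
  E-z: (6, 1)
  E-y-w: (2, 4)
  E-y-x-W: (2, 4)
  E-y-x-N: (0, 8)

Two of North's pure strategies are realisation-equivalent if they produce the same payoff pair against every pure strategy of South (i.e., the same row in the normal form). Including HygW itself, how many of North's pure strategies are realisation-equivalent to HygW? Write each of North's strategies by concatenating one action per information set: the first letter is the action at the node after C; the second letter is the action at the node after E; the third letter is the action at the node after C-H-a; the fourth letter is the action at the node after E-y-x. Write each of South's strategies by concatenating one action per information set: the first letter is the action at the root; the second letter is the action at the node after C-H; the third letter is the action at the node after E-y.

Row for HygW (columns Cew, Cex, Caw, Cax, Eew, Eex, Eaw, Eax): (3,0) (3,0) (5,6) (5,6) (2,4) (2,4) (2,4) (2,4).
Every one of North's information sets is on the play path for some reply by South when North follows HygW.
Changing the action at any of them therefore changes at least one column, so only HygW itself gives this row.

1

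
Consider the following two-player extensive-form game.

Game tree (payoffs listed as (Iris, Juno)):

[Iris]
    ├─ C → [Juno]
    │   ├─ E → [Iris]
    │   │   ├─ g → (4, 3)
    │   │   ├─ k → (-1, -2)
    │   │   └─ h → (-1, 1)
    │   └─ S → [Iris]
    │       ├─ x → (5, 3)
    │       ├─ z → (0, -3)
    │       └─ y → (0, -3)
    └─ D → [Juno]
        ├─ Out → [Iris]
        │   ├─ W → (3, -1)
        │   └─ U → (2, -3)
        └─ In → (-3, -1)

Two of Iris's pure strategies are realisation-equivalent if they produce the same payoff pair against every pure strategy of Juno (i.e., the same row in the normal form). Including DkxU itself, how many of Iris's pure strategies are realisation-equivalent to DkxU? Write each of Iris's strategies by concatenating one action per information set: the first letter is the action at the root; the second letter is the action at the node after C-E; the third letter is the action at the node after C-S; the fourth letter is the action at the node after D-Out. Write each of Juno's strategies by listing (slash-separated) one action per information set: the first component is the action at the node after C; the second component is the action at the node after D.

9

Row for DkxU (columns E/Out, E/In, S/Out, S/In): (2,-3) (-3,-1) (2,-3) (-3,-1).
Under DkxU, Iris's choice at the node after C-E and at the node after C-S can never be reached regardless of what Juno does, so varying those choices leaves every outcome unchanged.
Holding the reachable choices fixed and varying the unreachable ones freely already gives 3 × 3 = 9 equivalent strategies.
No other strategy reproduces this row, so those 9 are the full class: DgxU, DgzU, DgyU, DkxU, DkzU, DkyU, DhxU, DhzU, DhyU.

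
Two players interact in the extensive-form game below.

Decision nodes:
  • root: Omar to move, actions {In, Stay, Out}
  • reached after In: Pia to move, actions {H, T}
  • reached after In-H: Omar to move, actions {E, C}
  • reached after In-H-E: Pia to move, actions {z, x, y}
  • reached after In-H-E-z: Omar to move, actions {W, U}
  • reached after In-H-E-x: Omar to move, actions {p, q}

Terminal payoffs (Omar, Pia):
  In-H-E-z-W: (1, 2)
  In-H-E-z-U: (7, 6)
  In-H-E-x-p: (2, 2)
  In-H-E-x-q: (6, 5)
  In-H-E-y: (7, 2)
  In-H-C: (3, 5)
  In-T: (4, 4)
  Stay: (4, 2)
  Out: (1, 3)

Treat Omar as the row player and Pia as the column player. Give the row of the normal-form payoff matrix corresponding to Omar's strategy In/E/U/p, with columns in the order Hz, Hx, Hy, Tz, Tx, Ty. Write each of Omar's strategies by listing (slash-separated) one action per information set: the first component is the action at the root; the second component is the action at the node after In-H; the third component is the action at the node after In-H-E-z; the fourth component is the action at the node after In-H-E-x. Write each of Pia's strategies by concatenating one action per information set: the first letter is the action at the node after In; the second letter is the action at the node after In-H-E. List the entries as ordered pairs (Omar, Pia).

(7,6) (2,2) (7,2) (4,4) (4,4) (4,4)

vs Hz: Omar plays In → Pia plays H at [In] → Omar plays E at [In-H] → Pia plays z at [In-H-E] → Omar plays U at [In-H-E-z] → (7, 6)
vs Hx: Omar plays In → Pia plays H at [In] → Omar plays E at [In-H] → Pia plays x at [In-H-E] → Omar plays p at [In-H-E-x] → (2, 2)
vs Hy: Omar plays In → Pia plays H at [In] → Omar plays E at [In-H] → Pia plays y at [In-H-E] → (7, 2)
vs Tz: Omar plays In → Pia plays T at [In] → (4, 4)
vs Tx: Omar plays In → Pia plays T at [In] → (4, 4)
vs Ty: Omar plays In → Pia plays T at [In] → (4, 4)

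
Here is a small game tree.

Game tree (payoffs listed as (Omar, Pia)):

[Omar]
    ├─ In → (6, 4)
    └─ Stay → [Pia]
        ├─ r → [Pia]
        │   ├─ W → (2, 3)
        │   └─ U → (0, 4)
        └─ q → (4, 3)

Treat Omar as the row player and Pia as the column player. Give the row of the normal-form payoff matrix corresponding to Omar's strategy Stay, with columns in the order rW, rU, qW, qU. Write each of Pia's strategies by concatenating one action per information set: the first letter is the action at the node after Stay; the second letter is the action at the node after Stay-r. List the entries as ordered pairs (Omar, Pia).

(2,3) (0,4) (4,3) (4,3)

vs rW: Omar plays Stay → Pia plays r at [Stay] → Pia plays W at [Stay-r] → (2, 3)
vs rU: Omar plays Stay → Pia plays r at [Stay] → Pia plays U at [Stay-r] → (0, 4)
vs qW: Omar plays Stay → Pia plays q at [Stay] → (4, 3)
vs qU: Omar plays Stay → Pia plays q at [Stay] → (4, 3)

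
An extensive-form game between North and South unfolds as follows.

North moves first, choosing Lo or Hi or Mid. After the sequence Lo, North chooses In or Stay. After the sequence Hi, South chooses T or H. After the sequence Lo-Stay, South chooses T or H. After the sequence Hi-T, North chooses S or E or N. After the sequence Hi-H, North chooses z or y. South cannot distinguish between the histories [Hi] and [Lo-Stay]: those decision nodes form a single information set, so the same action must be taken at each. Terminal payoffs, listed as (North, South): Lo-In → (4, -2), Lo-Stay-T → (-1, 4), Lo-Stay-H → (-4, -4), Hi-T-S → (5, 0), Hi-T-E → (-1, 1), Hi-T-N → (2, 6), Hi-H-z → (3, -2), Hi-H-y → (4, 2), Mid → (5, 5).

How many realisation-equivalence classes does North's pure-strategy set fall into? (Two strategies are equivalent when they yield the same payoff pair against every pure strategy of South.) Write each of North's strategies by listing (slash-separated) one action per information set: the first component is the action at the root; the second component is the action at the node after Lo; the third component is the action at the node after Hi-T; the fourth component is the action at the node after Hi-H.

9

North has 36 pure strategies: Lo/In/S/z, Lo/In/S/y, Lo/In/E/z, Lo/In/E/y, Lo/In/N/z, Lo/In/N/y, Lo/Stay/S/z, Lo/Stay/S/y, Lo/Stay/E/z, Lo/Stay/E/y, Lo/Stay/N/z, Lo/Stay/N/y, Hi/In/S/z, Hi/In/S/y, Hi/In/E/z, Hi/In/E/y, Hi/In/N/z, Hi/In/N/y, Hi/Stay/S/z, Hi/Stay/S/y, Hi/Stay/E/z, Hi/Stay/E/y, Hi/Stay/N/z, Hi/Stay/N/y, Mid/In/S/z, Mid/In/S/y, Mid/In/E/z, Mid/In/E/y, Mid/In/N/z, Mid/In/N/y, Mid/Stay/S/z, Mid/Stay/S/y, Mid/Stay/E/z, Mid/Stay/E/y, Mid/Stay/N/z, Mid/Stay/N/y. Columns: T, H.
{Lo/In/S/z, Lo/In/S/y, Lo/In/E/z, Lo/In/E/y, Lo/In/N/z, Lo/In/N/y} → row (4,-2) (4,-2)
{Lo/Stay/S/z, Lo/Stay/S/y, Lo/Stay/E/z, Lo/Stay/E/y, Lo/Stay/N/z, Lo/Stay/N/y} → row (-1,4) (-4,-4)
{Hi/In/S/z, Hi/Stay/S/z} → row (5,0) (3,-2)
{Hi/In/S/y, Hi/Stay/S/y} → row (5,0) (4,2)
{Hi/In/E/z, Hi/Stay/E/z} → row (-1,1) (3,-2)
{Hi/In/E/y, Hi/Stay/E/y} → row (-1,1) (4,2)
{Hi/In/N/z, Hi/Stay/N/z} → row (2,6) (3,-2)
{Hi/In/N/y, Hi/Stay/N/y} → row (2,6) (4,2)
{Mid/In/S/z, Mid/In/S/y, Mid/In/E/z, Mid/In/E/y, Mid/In/N/z, Mid/In/N/y, Mid/Stay/S/z, Mid/Stay/S/y, Mid/Stay/E/z, Mid/Stay/E/y, Mid/Stay/N/z, Mid/Stay/N/y} → row (5,5) (5,5)
That's 9 distinct rows out of 36 strategies.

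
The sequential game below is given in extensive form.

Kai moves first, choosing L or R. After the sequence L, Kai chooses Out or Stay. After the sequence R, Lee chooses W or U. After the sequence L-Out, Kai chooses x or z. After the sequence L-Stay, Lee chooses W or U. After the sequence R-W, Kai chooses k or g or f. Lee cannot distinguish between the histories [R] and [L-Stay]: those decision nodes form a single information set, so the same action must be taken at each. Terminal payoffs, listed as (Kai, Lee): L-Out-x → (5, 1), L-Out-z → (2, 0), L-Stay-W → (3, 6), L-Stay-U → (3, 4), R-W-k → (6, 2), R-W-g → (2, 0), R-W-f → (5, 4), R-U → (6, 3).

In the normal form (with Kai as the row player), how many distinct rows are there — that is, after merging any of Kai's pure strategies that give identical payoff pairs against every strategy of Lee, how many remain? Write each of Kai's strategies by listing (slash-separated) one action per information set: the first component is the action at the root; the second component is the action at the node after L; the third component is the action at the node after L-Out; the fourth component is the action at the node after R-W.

Kai has 24 pure strategies: L/Out/x/k, L/Out/x/g, L/Out/x/f, L/Out/z/k, L/Out/z/g, L/Out/z/f, L/Stay/x/k, L/Stay/x/g, L/Stay/x/f, L/Stay/z/k, L/Stay/z/g, L/Stay/z/f, R/Out/x/k, R/Out/x/g, R/Out/x/f, R/Out/z/k, R/Out/z/g, R/Out/z/f, R/Stay/x/k, R/Stay/x/g, R/Stay/x/f, R/Stay/z/k, R/Stay/z/g, R/Stay/z/f. Columns: W, U.
{L/Out/x/k, L/Out/x/g, L/Out/x/f} → row (5,1) (5,1)
{L/Out/z/k, L/Out/z/g, L/Out/z/f} → row (2,0) (2,0)
{L/Stay/x/k, L/Stay/x/g, L/Stay/x/f, L/Stay/z/k, L/Stay/z/g, L/Stay/z/f} → row (3,6) (3,4)
{R/Out/x/k, R/Out/z/k, R/Stay/x/k, R/Stay/z/k} → row (6,2) (6,3)
{R/Out/x/g, R/Out/z/g, R/Stay/x/g, R/Stay/z/g} → row (2,0) (6,3)
{R/Out/x/f, R/Out/z/f, R/Stay/x/f, R/Stay/z/f} → row (5,4) (6,3)
That's 6 distinct rows out of 24 strategies.

6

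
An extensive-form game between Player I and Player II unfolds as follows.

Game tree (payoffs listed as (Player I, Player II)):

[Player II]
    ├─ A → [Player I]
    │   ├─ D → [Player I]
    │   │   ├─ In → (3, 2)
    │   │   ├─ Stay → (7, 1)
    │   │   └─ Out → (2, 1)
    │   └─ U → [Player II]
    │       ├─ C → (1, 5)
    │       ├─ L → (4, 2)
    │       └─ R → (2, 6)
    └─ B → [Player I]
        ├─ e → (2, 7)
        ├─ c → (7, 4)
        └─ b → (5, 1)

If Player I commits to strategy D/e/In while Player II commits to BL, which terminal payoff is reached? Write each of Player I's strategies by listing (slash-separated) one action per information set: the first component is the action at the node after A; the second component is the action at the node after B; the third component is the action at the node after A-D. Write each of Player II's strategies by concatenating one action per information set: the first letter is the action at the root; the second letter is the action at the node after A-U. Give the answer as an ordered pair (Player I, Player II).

Trace the play path from the root:
  Player II plays B
  Player I plays e at [B]
→ terminal payoff (2, 7).
(Player I's choice at the node after A is never reached on this path, so it doesn't affect the outcome.)

(2, 7)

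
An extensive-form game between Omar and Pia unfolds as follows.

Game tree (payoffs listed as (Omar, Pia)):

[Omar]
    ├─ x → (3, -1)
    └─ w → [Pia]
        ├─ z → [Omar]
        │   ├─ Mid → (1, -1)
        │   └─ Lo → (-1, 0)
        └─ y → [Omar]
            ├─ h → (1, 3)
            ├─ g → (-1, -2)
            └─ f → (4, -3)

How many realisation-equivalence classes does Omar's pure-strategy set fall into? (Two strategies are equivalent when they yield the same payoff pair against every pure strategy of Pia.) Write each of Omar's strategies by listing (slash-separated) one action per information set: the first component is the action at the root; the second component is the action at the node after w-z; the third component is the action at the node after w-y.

Omar has 12 pure strategies: x/Mid/h, x/Mid/g, x/Mid/f, x/Lo/h, x/Lo/g, x/Lo/f, w/Mid/h, w/Mid/g, w/Mid/f, w/Lo/h, w/Lo/g, w/Lo/f. Columns: z, y.
{x/Mid/h, x/Mid/g, x/Mid/f, x/Lo/h, x/Lo/g, x/Lo/f} → row (3,-1) (3,-1)
{w/Mid/h} → row (1,-1) (1,3)
{w/Mid/g} → row (1,-1) (-1,-2)
{w/Mid/f} → row (1,-1) (4,-3)
{w/Lo/h} → row (-1,0) (1,3)
{w/Lo/g} → row (-1,0) (-1,-2)
{w/Lo/f} → row (-1,0) (4,-3)
That's 7 distinct rows out of 12 strategies.

7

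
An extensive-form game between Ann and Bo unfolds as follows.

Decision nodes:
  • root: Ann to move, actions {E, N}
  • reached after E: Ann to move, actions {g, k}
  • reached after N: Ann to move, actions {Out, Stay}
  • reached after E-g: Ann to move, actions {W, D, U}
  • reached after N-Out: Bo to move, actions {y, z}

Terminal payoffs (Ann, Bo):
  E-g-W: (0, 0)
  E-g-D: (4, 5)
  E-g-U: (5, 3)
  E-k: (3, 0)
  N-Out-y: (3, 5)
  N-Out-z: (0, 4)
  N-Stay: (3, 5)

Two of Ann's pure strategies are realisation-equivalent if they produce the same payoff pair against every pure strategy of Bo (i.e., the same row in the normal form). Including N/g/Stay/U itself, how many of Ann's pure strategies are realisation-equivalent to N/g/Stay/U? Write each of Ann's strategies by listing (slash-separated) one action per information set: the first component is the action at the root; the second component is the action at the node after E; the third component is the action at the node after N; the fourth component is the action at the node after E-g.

6

Row for N/g/Stay/U (columns y, z): (3,5) (3,5).
Under N/g/Stay/U, Ann's choice at the node after E and at the node after E-g can never be reached regardless of what Bo does, so varying those choices leaves every outcome unchanged.
Holding the reachable choices fixed and varying the unreachable ones freely already gives 2 × 3 = 6 equivalent strategies.
No other strategy reproduces this row, so those 6 are the full class: N/g/Stay/W, N/g/Stay/D, N/g/Stay/U, N/k/Stay/W, N/k/Stay/D, N/k/Stay/U.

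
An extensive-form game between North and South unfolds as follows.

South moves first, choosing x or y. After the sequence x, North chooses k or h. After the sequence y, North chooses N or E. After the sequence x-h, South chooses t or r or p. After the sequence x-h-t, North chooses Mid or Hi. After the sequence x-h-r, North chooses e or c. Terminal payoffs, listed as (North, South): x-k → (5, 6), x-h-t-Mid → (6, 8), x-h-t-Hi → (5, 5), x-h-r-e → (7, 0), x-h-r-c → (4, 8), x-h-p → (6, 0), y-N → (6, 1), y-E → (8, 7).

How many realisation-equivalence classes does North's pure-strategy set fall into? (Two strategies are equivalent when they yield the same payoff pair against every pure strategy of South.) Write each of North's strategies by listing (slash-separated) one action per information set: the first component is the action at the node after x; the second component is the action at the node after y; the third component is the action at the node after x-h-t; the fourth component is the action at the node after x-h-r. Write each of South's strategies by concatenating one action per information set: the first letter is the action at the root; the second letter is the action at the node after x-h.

10

North has 16 pure strategies: k/N/Mid/e, k/N/Mid/c, k/N/Hi/e, k/N/Hi/c, k/E/Mid/e, k/E/Mid/c, k/E/Hi/e, k/E/Hi/c, h/N/Mid/e, h/N/Mid/c, h/N/Hi/e, h/N/Hi/c, h/E/Mid/e, h/E/Mid/c, h/E/Hi/e, h/E/Hi/c. Columns: xt, xr, xp, yt, yr, yp.
{k/N/Mid/e, k/N/Mid/c, k/N/Hi/e, k/N/Hi/c} → row (5,6) (5,6) (5,6) (6,1) (6,1) (6,1)
{k/E/Mid/e, k/E/Mid/c, k/E/Hi/e, k/E/Hi/c} → row (5,6) (5,6) (5,6) (8,7) (8,7) (8,7)
{h/N/Mid/e} → row (6,8) (7,0) (6,0) (6,1) (6,1) (6,1)
{h/N/Mid/c} → row (6,8) (4,8) (6,0) (6,1) (6,1) (6,1)
{h/N/Hi/e} → row (5,5) (7,0) (6,0) (6,1) (6,1) (6,1)
{h/N/Hi/c} → row (5,5) (4,8) (6,0) (6,1) (6,1) (6,1)
{h/E/Mid/e} → row (6,8) (7,0) (6,0) (8,7) (8,7) (8,7)
{h/E/Mid/c} → row (6,8) (4,8) (6,0) (8,7) (8,7) (8,7)
{h/E/Hi/e} → row (5,5) (7,0) (6,0) (8,7) (8,7) (8,7)
{h/E/Hi/c} → row (5,5) (4,8) (6,0) (8,7) (8,7) (8,7)
That's 10 distinct rows out of 16 strategies.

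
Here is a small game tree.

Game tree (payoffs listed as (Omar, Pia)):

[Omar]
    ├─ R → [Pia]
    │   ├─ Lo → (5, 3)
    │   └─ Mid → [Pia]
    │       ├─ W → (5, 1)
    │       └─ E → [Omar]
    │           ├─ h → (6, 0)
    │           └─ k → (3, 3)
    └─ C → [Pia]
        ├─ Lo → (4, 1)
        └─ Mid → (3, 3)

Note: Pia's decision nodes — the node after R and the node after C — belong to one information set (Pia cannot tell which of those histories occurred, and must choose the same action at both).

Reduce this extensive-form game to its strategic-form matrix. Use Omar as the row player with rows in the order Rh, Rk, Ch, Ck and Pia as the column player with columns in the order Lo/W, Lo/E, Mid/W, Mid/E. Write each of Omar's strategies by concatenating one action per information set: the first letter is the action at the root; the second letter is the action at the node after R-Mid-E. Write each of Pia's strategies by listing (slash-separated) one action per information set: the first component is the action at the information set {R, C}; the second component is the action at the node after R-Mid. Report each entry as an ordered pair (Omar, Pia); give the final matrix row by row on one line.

Rh: (5,3) (5,3) (5,1) (6,0) | Rk: (5,3) (5,3) (5,1) (3,3) | Ch: (4,1) (4,1) (3,3) (3,3) | Ck: (4,1) (4,1) (3,3) (3,3)

Row Rh: Lo/W→(5,3), Lo/E→(5,3), Mid/W→(5,1), Mid/E→(6,0)
Row Rk: Lo/W→(5,3), Lo/E→(5,3), Mid/W→(5,1), Mid/E→(3,3)
Row Ch: Lo/W→(4,1), Lo/E→(4,1), Mid/W→(3,3), Mid/E→(3,3)
Row Ck: Lo/W→(4,1), Lo/E→(4,1), Mid/W→(3,3), Mid/E→(3,3)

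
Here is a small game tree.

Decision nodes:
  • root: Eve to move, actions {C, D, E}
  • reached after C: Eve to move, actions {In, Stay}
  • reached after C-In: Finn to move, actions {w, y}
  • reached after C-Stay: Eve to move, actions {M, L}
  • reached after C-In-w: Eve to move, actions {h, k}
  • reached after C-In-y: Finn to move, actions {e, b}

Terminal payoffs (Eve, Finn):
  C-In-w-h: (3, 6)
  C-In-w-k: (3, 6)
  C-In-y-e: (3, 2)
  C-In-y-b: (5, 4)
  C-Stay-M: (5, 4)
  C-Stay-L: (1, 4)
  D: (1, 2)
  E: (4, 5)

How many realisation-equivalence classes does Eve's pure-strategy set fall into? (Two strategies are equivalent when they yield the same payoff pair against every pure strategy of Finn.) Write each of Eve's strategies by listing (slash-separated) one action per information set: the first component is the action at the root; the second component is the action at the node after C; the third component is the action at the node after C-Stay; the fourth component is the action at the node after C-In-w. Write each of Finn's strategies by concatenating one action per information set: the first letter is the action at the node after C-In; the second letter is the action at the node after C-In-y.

5

Eve has 24 pure strategies: C/In/M/h, C/In/M/k, C/In/L/h, C/In/L/k, C/Stay/M/h, C/Stay/M/k, C/Stay/L/h, C/Stay/L/k, D/In/M/h, D/In/M/k, D/In/L/h, D/In/L/k, D/Stay/M/h, D/Stay/M/k, D/Stay/L/h, D/Stay/L/k, E/In/M/h, E/In/M/k, E/In/L/h, E/In/L/k, E/Stay/M/h, E/Stay/M/k, E/Stay/L/h, E/Stay/L/k. Columns: we, wb, ye, yb.
{C/In/M/h, C/In/M/k, C/In/L/h, C/In/L/k} → row (3,6) (3,6) (3,2) (5,4)
{C/Stay/M/h, C/Stay/M/k} → row (5,4) (5,4) (5,4) (5,4)
{C/Stay/L/h, C/Stay/L/k} → row (1,4) (1,4) (1,4) (1,4)
{D/In/M/h, D/In/M/k, D/In/L/h, D/In/L/k, D/Stay/M/h, D/Stay/M/k, D/Stay/L/h, D/Stay/L/k} → row (1,2) (1,2) (1,2) (1,2)
{E/In/M/h, E/In/M/k, E/In/L/h, E/In/L/k, E/Stay/M/h, E/Stay/M/k, E/Stay/L/h, E/Stay/L/k} → row (4,5) (4,5) (4,5) (4,5)
That's 5 distinct rows out of 24 strategies.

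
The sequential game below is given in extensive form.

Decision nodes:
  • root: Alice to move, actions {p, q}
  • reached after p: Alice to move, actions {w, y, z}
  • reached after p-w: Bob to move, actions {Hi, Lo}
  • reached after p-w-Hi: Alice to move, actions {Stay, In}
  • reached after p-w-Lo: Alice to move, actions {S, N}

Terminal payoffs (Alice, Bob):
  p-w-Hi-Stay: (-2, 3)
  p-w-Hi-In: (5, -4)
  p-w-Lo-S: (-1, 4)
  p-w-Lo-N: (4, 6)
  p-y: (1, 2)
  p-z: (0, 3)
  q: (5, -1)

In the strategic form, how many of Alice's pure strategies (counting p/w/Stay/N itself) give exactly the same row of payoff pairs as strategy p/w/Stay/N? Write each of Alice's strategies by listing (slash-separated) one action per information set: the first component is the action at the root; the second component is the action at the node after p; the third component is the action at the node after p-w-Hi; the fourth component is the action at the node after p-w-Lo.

Row for p/w/Stay/N (columns Hi, Lo): (-2,3) (4,6).
Every one of Alice's information sets is on the play path for some reply by Bob when Alice follows p/w/Stay/N.
Changing the action at any of them therefore changes at least one column, so only p/w/Stay/N itself gives this row.

1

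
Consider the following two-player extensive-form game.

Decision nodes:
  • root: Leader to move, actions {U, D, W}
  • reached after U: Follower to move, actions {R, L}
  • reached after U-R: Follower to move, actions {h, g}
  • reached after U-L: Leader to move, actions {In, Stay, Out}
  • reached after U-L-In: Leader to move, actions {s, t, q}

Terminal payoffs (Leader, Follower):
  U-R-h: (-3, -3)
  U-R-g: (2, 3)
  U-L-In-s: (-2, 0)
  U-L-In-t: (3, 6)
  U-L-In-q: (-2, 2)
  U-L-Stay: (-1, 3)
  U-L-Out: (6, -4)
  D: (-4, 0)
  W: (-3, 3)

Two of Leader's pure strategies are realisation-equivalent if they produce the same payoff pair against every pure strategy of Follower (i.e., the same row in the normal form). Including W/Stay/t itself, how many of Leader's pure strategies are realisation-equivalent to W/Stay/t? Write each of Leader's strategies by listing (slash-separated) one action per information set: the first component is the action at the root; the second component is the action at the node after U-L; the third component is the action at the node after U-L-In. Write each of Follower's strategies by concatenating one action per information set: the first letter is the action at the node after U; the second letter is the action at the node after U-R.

9

Row for W/Stay/t (columns Rh, Rg, Lh, Lg): (-3,3) (-3,3) (-3,3) (-3,3).
Under W/Stay/t, Leader's choice at the node after U-L and at the node after U-L-In can never be reached regardless of what Follower does, so varying those choices leaves every outcome unchanged.
Holding the reachable choices fixed and varying the unreachable ones freely already gives 3 × 3 = 9 equivalent strategies.
No other strategy reproduces this row, so those 9 are the full class: W/In/s, W/In/t, W/In/q, W/Stay/s, W/Stay/t, W/Stay/q, W/Out/s, W/Out/t, W/Out/q.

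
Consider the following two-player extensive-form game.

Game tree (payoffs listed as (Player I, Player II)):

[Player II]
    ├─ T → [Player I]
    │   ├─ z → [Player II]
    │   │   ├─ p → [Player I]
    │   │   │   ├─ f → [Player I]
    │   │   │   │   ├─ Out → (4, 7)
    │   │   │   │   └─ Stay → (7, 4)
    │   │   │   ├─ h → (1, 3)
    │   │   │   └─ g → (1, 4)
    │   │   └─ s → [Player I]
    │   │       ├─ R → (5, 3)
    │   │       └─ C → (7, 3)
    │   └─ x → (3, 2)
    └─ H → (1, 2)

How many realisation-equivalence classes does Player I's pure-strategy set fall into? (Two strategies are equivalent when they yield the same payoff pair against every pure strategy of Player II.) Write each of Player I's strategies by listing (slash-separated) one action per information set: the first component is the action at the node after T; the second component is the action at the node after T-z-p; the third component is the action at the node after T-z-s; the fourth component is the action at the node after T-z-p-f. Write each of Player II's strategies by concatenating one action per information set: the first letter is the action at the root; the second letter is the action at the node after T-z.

9

Player I has 24 pure strategies: z/f/R/Out, z/f/R/Stay, z/f/C/Out, z/f/C/Stay, z/h/R/Out, z/h/R/Stay, z/h/C/Out, z/h/C/Stay, z/g/R/Out, z/g/R/Stay, z/g/C/Out, z/g/C/Stay, x/f/R/Out, x/f/R/Stay, x/f/C/Out, x/f/C/Stay, x/h/R/Out, x/h/R/Stay, x/h/C/Out, x/h/C/Stay, x/g/R/Out, x/g/R/Stay, x/g/C/Out, x/g/C/Stay. Columns: Tp, Ts, Hp, Hs.
{z/f/R/Out} → row (4,7) (5,3) (1,2) (1,2)
{z/f/R/Stay} → row (7,4) (5,3) (1,2) (1,2)
{z/f/C/Out} → row (4,7) (7,3) (1,2) (1,2)
{z/f/C/Stay} → row (7,4) (7,3) (1,2) (1,2)
{z/h/R/Out, z/h/R/Stay} → row (1,3) (5,3) (1,2) (1,2)
{z/h/C/Out, z/h/C/Stay} → row (1,3) (7,3) (1,2) (1,2)
{z/g/R/Out, z/g/R/Stay} → row (1,4) (5,3) (1,2) (1,2)
{z/g/C/Out, z/g/C/Stay} → row (1,4) (7,3) (1,2) (1,2)
{x/f/R/Out, x/f/R/Stay, x/f/C/Out, x/f/C/Stay, x/h/R/Out, x/h/R/Stay, x/h/C/Out, x/h/C/Stay, x/g/R/Out, x/g/R/Stay, x/g/C/Out, x/g/C/Stay} → row (3,2) (3,2) (1,2) (1,2)
That's 9 distinct rows out of 24 strategies.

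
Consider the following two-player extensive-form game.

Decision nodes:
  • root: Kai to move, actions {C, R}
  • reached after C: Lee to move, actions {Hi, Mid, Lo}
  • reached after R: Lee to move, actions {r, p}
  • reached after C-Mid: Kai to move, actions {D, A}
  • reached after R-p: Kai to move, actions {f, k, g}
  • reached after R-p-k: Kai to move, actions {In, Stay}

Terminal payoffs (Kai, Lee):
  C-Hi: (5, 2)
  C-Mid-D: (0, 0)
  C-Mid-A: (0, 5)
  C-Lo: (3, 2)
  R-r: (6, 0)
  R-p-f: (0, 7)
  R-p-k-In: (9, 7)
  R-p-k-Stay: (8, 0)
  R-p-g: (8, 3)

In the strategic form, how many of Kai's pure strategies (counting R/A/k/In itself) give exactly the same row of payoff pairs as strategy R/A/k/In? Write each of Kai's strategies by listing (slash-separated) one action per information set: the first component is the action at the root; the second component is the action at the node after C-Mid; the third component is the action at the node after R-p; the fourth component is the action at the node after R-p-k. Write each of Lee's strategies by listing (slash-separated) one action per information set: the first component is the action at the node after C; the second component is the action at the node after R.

2

Row for R/A/k/In (columns Hi/r, Hi/p, Mid/r, Mid/p, Lo/r, Lo/p): (6,0) (9,7) (6,0) (9,7) (6,0) (9,7).
Under R/A/k/In, Kai's choice at the node after C-Mid can never be reached regardless of what Lee does, so varying those choices leaves every outcome unchanged.
Holding the reachable choices fixed and varying the unreachable one freely already gives 2 equivalent strategies.
No other strategy reproduces this row, so those 2 are the full class: R/D/k/In, R/A/k/In.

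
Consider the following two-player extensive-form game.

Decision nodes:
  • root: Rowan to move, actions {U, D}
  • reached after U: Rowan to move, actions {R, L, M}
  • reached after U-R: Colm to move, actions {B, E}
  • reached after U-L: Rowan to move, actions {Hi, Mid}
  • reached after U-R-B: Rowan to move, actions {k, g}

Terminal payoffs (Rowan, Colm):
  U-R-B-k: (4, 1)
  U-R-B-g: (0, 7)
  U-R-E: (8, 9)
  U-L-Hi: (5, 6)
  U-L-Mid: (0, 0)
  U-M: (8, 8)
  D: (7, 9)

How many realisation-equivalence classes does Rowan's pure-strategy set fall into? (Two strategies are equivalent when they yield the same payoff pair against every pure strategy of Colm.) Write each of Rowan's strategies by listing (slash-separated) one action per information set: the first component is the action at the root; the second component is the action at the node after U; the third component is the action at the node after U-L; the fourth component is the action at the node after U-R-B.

6

Rowan has 24 pure strategies: U/R/Hi/k, U/R/Hi/g, U/R/Mid/k, U/R/Mid/g, U/L/Hi/k, U/L/Hi/g, U/L/Mid/k, U/L/Mid/g, U/M/Hi/k, U/M/Hi/g, U/M/Mid/k, U/M/Mid/g, D/R/Hi/k, D/R/Hi/g, D/R/Mid/k, D/R/Mid/g, D/L/Hi/k, D/L/Hi/g, D/L/Mid/k, D/L/Mid/g, D/M/Hi/k, D/M/Hi/g, D/M/Mid/k, D/M/Mid/g. Columns: B, E.
{U/R/Hi/k, U/R/Mid/k} → row (4,1) (8,9)
{U/R/Hi/g, U/R/Mid/g} → row (0,7) (8,9)
{U/L/Hi/k, U/L/Hi/g} → row (5,6) (5,6)
{U/L/Mid/k, U/L/Mid/g} → row (0,0) (0,0)
{U/M/Hi/k, U/M/Hi/g, U/M/Mid/k, U/M/Mid/g} → row (8,8) (8,8)
{D/R/Hi/k, D/R/Hi/g, D/R/Mid/k, D/R/Mid/g, D/L/Hi/k, D/L/Hi/g, D/L/Mid/k, D/L/Mid/g, D/M/Hi/k, D/M/Hi/g, D/M/Mid/k, D/M/Mid/g} → row (7,9) (7,9)
That's 6 distinct rows out of 24 strategies.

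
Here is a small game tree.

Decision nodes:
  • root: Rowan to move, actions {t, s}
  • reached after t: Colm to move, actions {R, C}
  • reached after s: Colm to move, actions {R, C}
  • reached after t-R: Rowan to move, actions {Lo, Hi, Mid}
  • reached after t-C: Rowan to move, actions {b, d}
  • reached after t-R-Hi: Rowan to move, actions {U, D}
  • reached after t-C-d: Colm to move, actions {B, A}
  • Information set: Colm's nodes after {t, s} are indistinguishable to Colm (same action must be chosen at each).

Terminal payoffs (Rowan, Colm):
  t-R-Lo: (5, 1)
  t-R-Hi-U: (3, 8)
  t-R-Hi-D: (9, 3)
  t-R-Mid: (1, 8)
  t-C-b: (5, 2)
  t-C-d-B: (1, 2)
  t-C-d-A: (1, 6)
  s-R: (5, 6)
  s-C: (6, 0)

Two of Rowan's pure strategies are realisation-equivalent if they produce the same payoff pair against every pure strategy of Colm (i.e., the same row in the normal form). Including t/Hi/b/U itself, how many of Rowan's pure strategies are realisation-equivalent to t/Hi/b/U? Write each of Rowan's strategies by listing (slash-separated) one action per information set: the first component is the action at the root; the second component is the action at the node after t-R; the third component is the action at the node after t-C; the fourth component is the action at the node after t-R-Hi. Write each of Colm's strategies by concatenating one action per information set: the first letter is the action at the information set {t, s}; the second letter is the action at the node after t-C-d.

1

Row for t/Hi/b/U (columns RB, RA, CB, CA): (3,8) (3,8) (5,2) (5,2).
Every one of Rowan's information sets is on the play path for some reply by Colm when Rowan follows t/Hi/b/U.
Changing the action at any of them therefore changes at least one column, so only t/Hi/b/U itself gives this row.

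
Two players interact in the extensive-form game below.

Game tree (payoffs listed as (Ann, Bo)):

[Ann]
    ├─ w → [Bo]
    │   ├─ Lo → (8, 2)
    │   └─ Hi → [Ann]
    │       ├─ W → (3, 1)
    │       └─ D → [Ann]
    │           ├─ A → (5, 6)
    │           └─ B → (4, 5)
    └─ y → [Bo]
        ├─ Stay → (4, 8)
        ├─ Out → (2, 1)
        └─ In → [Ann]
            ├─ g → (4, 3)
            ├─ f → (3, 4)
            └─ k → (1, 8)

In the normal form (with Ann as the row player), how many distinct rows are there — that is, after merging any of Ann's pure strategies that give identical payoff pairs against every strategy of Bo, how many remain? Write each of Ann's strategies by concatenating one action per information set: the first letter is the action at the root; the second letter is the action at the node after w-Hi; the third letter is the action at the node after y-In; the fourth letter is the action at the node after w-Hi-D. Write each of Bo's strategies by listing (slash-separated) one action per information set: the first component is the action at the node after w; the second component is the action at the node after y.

Ann has 24 pure strategies: wWgA, wWgB, wWfA, wWfB, wWkA, wWkB, wDgA, wDgB, wDfA, wDfB, wDkA, wDkB, yWgA, yWgB, yWfA, yWfB, yWkA, yWkB, yDgA, yDgB, yDfA, yDfB, yDkA, yDkB. Columns: Lo/Stay, Lo/Out, Lo/In, Hi/Stay, Hi/Out, Hi/In.
{wWgA, wWgB, wWfA, wWfB, wWkA, wWkB} → row (8,2) (8,2) (8,2) (3,1) (3,1) (3,1)
{wDgA, wDfA, wDkA} → row (8,2) (8,2) (8,2) (5,6) (5,6) (5,6)
{wDgB, wDfB, wDkB} → row (8,2) (8,2) (8,2) (4,5) (4,5) (4,5)
{yWgA, yWgB, yDgA, yDgB} → row (4,8) (2,1) (4,3) (4,8) (2,1) (4,3)
{yWfA, yWfB, yDfA, yDfB} → row (4,8) (2,1) (3,4) (4,8) (2,1) (3,4)
{yWkA, yWkB, yDkA, yDkB} → row (4,8) (2,1) (1,8) (4,8) (2,1) (1,8)
That's 6 distinct rows out of 24 strategies.

6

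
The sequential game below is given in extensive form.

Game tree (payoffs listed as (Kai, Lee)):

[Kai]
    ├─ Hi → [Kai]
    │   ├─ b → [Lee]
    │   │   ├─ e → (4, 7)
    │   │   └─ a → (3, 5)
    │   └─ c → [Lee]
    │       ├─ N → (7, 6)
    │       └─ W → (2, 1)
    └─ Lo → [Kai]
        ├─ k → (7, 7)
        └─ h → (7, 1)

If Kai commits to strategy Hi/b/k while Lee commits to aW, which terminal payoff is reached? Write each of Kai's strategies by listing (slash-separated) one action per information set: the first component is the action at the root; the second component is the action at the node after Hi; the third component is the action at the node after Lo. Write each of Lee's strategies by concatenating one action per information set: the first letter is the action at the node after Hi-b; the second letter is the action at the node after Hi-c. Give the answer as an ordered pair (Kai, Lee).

(3, 5)

Trace the play path from the root:
  Kai plays Hi
  Kai plays b at [Hi]
  Lee plays a at [Hi-b]
→ terminal payoff (3, 5).
(Kai's choice at the node after Lo is never reached on this path, so it doesn't affect the outcome.)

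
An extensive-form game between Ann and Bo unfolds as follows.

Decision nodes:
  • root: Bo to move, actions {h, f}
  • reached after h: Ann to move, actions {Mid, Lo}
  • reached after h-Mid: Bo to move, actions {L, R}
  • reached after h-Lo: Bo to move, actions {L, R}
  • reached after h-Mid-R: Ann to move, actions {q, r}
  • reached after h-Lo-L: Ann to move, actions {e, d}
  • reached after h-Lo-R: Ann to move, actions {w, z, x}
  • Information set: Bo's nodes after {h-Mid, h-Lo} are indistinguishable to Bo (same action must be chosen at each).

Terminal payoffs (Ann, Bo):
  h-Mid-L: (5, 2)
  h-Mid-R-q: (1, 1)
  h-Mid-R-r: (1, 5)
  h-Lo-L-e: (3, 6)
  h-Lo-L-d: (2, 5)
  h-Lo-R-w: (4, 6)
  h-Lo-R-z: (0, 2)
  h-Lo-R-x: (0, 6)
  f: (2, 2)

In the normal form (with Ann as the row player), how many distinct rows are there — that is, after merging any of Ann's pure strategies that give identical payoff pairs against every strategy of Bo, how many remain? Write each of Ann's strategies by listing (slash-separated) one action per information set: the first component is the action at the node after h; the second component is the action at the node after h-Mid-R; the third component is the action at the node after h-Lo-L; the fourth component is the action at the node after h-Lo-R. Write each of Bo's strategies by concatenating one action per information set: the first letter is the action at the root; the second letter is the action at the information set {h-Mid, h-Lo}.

Ann has 24 pure strategies: Mid/q/e/w, Mid/q/e/z, Mid/q/e/x, Mid/q/d/w, Mid/q/d/z, Mid/q/d/x, Mid/r/e/w, Mid/r/e/z, Mid/r/e/x, Mid/r/d/w, Mid/r/d/z, Mid/r/d/x, Lo/q/e/w, Lo/q/e/z, Lo/q/e/x, Lo/q/d/w, Lo/q/d/z, Lo/q/d/x, Lo/r/e/w, Lo/r/e/z, Lo/r/e/x, Lo/r/d/w, Lo/r/d/z, Lo/r/d/x. Columns: hL, hR, fL, fR.
{Mid/q/e/w, Mid/q/e/z, Mid/q/e/x, Mid/q/d/w, Mid/q/d/z, Mid/q/d/x} → row (5,2) (1,1) (2,2) (2,2)
{Mid/r/e/w, Mid/r/e/z, Mid/r/e/x, Mid/r/d/w, Mid/r/d/z, Mid/r/d/x} → row (5,2) (1,5) (2,2) (2,2)
{Lo/q/e/w, Lo/r/e/w} → row (3,6) (4,6) (2,2) (2,2)
{Lo/q/e/z, Lo/r/e/z} → row (3,6) (0,2) (2,2) (2,2)
{Lo/q/e/x, Lo/r/e/x} → row (3,6) (0,6) (2,2) (2,2)
{Lo/q/d/w, Lo/r/d/w} → row (2,5) (4,6) (2,2) (2,2)
{Lo/q/d/z, Lo/r/d/z} → row (2,5) (0,2) (2,2) (2,2)
{Lo/q/d/x, Lo/r/d/x} → row (2,5) (0,6) (2,2) (2,2)
That's 8 distinct rows out of 24 strategies.

8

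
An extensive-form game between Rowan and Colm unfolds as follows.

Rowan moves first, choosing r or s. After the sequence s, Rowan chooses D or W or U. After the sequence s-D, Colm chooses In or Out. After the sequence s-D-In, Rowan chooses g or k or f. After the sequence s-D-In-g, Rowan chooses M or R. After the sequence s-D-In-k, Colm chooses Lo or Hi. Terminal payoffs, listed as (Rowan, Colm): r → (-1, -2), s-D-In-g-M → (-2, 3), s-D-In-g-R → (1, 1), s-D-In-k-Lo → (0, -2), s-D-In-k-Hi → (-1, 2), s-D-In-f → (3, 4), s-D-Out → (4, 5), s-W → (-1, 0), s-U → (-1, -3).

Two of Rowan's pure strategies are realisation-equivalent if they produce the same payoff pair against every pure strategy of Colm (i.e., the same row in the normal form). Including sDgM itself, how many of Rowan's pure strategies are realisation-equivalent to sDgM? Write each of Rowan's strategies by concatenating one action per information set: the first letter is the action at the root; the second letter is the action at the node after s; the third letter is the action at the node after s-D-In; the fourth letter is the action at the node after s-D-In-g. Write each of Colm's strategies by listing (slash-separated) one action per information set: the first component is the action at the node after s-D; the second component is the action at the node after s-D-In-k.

1

Row for sDgM (columns In/Lo, In/Hi, Out/Lo, Out/Hi): (-2,3) (-2,3) (4,5) (4,5).
Every one of Rowan's information sets is on the play path for some reply by Colm when Rowan follows sDgM.
Changing the action at any of them therefore changes at least one column, so only sDgM itself gives this row.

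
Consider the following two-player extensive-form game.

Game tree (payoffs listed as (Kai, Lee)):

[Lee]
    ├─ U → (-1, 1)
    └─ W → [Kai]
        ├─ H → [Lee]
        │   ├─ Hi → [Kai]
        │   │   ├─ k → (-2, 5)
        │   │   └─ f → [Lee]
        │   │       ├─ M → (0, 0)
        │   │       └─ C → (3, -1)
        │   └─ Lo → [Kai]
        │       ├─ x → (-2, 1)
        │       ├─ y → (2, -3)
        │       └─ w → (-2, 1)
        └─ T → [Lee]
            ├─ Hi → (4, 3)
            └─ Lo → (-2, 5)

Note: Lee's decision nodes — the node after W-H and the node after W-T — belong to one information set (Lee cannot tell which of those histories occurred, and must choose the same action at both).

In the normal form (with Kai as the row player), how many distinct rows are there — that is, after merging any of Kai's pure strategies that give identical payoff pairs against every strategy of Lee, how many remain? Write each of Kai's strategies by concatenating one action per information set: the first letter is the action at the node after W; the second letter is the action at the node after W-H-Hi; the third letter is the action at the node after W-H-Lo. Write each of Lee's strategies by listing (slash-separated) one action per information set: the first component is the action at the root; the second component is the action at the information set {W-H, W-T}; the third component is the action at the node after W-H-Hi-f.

5

Kai has 12 pure strategies: Hkx, Hky, Hkw, Hfx, Hfy, Hfw, Tkx, Tky, Tkw, Tfx, Tfy, Tfw. Columns: U/Hi/M, U/Hi/C, U/Lo/M, U/Lo/C, W/Hi/M, W/Hi/C, W/Lo/M, W/Lo/C.
{Hkx, Hkw} → row (-1,1) (-1,1) (-1,1) (-1,1) (-2,5) (-2,5) (-2,1) (-2,1)
{Hky} → row (-1,1) (-1,1) (-1,1) (-1,1) (-2,5) (-2,5) (2,-3) (2,-3)
{Hfx, Hfw} → row (-1,1) (-1,1) (-1,1) (-1,1) (0,0) (3,-1) (-2,1) (-2,1)
{Hfy} → row (-1,1) (-1,1) (-1,1) (-1,1) (0,0) (3,-1) (2,-3) (2,-3)
{Tkx, Tky, Tkw, Tfx, Tfy, Tfw} → row (-1,1) (-1,1) (-1,1) (-1,1) (4,3) (4,3) (-2,5) (-2,5)
That's 5 distinct rows out of 12 strategies.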